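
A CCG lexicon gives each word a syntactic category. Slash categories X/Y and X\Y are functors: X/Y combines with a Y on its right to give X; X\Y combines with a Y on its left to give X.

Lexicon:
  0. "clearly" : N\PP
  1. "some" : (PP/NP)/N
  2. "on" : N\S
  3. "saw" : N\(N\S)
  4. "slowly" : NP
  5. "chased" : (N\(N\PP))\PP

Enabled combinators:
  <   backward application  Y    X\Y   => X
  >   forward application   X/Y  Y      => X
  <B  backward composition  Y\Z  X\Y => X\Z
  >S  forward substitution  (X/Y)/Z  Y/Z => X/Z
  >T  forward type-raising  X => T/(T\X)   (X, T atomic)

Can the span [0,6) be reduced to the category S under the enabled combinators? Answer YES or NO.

N\PP (PP/NP)/N N\S N\(N\S) NP (N\(N\PP))\PP
CKY chart[0,6] = {N, N/(N\N), NP/(NP\N), PP/(PP\N), S/(S\N)}; S ∉ chart

NO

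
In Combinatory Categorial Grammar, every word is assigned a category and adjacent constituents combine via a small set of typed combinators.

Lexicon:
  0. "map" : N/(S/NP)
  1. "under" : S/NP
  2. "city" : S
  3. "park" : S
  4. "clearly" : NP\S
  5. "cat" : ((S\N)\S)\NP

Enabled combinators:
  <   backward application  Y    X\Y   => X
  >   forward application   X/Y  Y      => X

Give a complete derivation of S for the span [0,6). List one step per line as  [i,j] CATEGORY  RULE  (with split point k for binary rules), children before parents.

[0,6] S   <
  [0,2] N   >
    [0,1] "map" : N/(S/NP)
    [1,2] "under" : S/NP
  [2,6] S\N   <
    [2,3] "city" : S
    [3,6] (S\N)\S   <
      [3,5] NP   <
        [3,4] "park" : S
        [4,5] "clearly" : NP\S
      [5,6] "cat" : ((S\N)\S)\NP

[0,1] N/(S/NP)  lex  "map"
[1,2] S/NP  lex  "under"
[0,2] N  >  k=1
[2,3] S  lex  "city"
[3,4] S  lex  "park"
[4,5] NP\S  lex  "clearly"
[3,5] NP  <  k=4
[5,6] ((S\N)\S)\NP  lex  "cat"
[3,6] (S\N)\S  <  k=5
[2,6] S\N  <  k=3
[0,6] S  <  k=2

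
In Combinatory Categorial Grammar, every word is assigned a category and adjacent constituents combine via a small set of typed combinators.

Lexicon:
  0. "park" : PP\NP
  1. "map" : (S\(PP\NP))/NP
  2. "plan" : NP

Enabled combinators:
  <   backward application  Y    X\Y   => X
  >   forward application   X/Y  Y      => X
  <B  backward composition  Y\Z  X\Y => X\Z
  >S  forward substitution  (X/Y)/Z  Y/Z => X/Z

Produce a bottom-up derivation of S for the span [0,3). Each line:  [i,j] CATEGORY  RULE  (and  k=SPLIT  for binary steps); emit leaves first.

[0,3] S   <
  [0,1] "park" : PP\NP
  [1,3] S\(PP\NP)   >
    [1,2] "map" : (S\(PP\NP))/NP
    [2,3] "plan" : NP

[0,1] PP\NP  lex  "park"
[1,2] (S\(PP\NP))/NP  lex  "map"
[2,3] NP  lex  "plan"
[1,3] S\(PP\NP)  >  k=2
[0,3] S  <  k=1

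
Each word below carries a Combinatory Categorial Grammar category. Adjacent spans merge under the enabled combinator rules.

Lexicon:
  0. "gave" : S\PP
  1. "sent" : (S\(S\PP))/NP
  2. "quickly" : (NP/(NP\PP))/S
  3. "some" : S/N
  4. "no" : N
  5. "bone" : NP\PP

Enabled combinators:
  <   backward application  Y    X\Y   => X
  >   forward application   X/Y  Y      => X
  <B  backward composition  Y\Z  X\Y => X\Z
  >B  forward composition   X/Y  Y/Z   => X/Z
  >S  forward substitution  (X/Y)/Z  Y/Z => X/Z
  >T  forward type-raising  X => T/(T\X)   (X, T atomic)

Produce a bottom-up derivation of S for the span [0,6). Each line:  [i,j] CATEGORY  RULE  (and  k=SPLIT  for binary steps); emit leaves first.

[0,6] S   <
  [0,1] "gave" : S\PP
  [1,6] S\(S\PP)   >
    [1,2] "sent" : (S\(S\PP))/NP
    [2,6] NP   >
      [2,5] NP/(NP\PP)   >
        [2,3] "quickly" : (NP/(NP\PP))/S
        [3,5] S   >
          [3,4] "some" : S/N
          [4,5] "no" : N
      [5,6] "bone" : NP\PP

[0,1] S\PP  lex  "gave"
[1,2] (S\(S\PP))/NP  lex  "sent"
[2,3] (NP/(NP\PP))/S  lex  "quickly"
[3,4] S/N  lex  "some"
[4,5] N  lex  "no"
[3,5] S  >  k=4
[2,5] NP/(NP\PP)  >  k=3
[5,6] NP\PP  lex  "bone"
[2,6] NP  >  k=5
[1,6] S\(S\PP)  >  k=2
[0,6] S  <  k=1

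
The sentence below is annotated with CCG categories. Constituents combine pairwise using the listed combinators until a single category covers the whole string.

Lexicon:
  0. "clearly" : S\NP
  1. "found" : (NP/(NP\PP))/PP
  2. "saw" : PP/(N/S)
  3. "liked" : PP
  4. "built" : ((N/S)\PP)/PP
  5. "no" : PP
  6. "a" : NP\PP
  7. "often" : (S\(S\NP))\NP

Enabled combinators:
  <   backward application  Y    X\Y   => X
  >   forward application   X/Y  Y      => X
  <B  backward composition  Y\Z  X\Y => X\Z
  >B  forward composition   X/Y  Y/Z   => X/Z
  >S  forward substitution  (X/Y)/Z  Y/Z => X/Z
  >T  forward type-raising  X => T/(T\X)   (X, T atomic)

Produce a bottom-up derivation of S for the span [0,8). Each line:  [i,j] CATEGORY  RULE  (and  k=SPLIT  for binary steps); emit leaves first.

[0,1] S\NP  lex  "clearly"
[1,2] (NP/(NP\PP))/PP  lex  "found"
[2,3] PP/(N/S)  lex  "saw"
[3,4] PP  lex  "liked"
[4,5] ((N/S)\PP)/PP  lex  "built"
[5,6] PP  lex  "no"
[4,6] (N/S)\PP  >  k=5
[3,6] N/S  <  k=4
[2,6] PP  >  k=3
[1,6] NP/(NP\PP)  >  k=2
[6,7] NP\PP  lex  "a"
[1,7] NP  >  k=6
[7,8] (S\(S\NP))\NP  lex  "often"
[1,8] S\(S\NP)  <  k=7
[0,8] S  <  k=1

[0,8] S   <
  [0,1] "clearly" : S\NP
  [1,8] S\(S\NP)   <
    [1,7] NP   >
      [1,6] NP/(NP\PP)   >
        [1,2] "found" : (NP/(NP\PP))/PP
        [2,6] PP   >
          [2,3] "saw" : PP/(N/S)
          [3,6] N/S   <
            [3,4] "liked" : PP
            [4,6] (N/S)\PP   >
              [4,5] "built" : ((N/S)\PP)/PP
              [5,6] "no" : PP
      [6,7] "a" : NP\PP
    [7,8] "often" : (S\(S\NP))\NP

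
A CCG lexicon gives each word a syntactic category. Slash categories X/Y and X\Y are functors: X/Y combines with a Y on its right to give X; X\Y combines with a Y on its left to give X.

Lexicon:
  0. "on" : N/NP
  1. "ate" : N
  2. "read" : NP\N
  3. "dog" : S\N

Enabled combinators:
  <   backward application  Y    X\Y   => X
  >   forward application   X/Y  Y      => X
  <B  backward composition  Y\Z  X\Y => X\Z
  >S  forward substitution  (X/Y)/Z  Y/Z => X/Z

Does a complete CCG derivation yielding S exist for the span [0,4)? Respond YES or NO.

YES

[0,4] S   <
  [0,3] N   >
    [0,1] "on" : N/NP
    [1,3] NP   <
      [1,2] "ate" : N
      [2,3] "read" : NP\N
  [3,4] "dog" : S\N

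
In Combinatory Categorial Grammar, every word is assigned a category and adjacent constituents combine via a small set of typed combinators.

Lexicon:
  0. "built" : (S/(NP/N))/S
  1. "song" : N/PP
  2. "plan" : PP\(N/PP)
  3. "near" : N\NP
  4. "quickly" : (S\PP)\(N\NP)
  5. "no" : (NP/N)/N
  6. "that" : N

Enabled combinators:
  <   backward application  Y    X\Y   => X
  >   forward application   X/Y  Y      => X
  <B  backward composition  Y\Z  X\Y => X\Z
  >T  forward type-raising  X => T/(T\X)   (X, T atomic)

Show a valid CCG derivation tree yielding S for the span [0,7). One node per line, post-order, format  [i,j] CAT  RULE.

[0,1] (S/(NP/N))/S  lex  "built"
[1,2] N/PP  lex  "song"
[2,3] PP\(N/PP)  lex  "plan"
[1,3] PP  <  k=2
[3,4] N\NP  lex  "near"
[4,5] (S\PP)\(N\NP)  lex  "quickly"
[3,5] S\PP  <  k=4
[1,5] S  <  k=3
[0,5] S/(NP/N)  >  k=1
[5,6] (NP/N)/N  lex  "no"
[6,7] N  lex  "that"
[5,7] NP/N  >  k=6
[0,7] S  >  k=5

[0,7] S   >
  [0,5] S/(NP/N)   >
    [0,1] "built" : (S/(NP/N))/S
    [1,5] S   <
      [1,3] PP   <
        [1,2] "song" : N/PP
        [2,3] "plan" : PP\(N/PP)
      [3,5] S\PP   <
        [3,4] "near" : N\NP
        [4,5] "quickly" : (S\PP)\(N\NP)
  [5,7] NP/N   >
    [5,6] "no" : (NP/N)/N
    [6,7] "that" : N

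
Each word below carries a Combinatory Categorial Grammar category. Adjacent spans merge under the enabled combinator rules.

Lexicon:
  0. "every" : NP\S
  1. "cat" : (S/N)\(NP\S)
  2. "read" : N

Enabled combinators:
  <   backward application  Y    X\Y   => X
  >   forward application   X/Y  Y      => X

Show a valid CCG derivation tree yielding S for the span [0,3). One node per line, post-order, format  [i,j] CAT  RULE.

[0,1] NP\S  lex  "every"
[1,2] (S/N)\(NP\S)  lex  "cat"
[0,2] S/N  <  k=1
[2,3] N  lex  "read"
[0,3] S  >  k=2

[0,3] S   >
  [0,2] S/N   <
    [0,1] "every" : NP\S
    [1,2] "cat" : (S/N)\(NP\S)
  [2,3] "read" : N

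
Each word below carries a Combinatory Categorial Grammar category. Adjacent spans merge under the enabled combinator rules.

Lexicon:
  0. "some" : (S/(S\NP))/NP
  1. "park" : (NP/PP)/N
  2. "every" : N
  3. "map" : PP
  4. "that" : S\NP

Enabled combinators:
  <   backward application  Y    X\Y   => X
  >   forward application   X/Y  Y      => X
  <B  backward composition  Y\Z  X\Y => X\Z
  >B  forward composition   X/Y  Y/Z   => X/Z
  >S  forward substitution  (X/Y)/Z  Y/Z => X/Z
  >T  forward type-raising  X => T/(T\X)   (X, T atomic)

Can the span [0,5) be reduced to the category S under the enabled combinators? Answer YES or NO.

YES

[0,5] S   >
  [0,4] S/(S\NP)   >
    [0,1] "some" : (S/(S\NP))/NP
    [1,4] NP   >
      [1,3] NP/PP   >
        [1,2] "park" : (NP/PP)/N
        [2,3] "every" : N
      [3,4] "map" : PP
  [4,5] "that" : S\NP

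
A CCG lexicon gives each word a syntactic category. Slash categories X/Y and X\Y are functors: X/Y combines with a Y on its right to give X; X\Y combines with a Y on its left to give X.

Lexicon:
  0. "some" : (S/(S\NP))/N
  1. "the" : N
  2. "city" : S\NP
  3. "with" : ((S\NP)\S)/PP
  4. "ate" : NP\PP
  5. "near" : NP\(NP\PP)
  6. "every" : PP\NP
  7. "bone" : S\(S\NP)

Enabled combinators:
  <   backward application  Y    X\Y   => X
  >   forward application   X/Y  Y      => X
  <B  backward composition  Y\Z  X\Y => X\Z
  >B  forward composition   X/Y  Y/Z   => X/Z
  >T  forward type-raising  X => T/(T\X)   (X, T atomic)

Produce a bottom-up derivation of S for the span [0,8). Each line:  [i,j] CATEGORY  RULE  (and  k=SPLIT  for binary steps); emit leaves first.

[0,8] S   <
  [0,7] S\NP   <
    [0,3] S   >
      [0,2] S/(S\NP)   >
        [0,1] "some" : (S/(S\NP))/N
        [1,2] "the" : N
      [2,3] "city" : S\NP
    [3,7] (S\NP)\S   >
      [3,4] "with" : ((S\NP)\S)/PP
      [4,7] PP   <
        [4,6] NP   <
          [4,5] "ate" : NP\PP
          [5,6] "near" : NP\(NP\PP)
        [6,7] "every" : PP\NP
  [7,8] "bone" : S\(S\NP)

[0,1] (S/(S\NP))/N  lex  "some"
[1,2] N  lex  "the"
[0,2] S/(S\NP)  >  k=1
[2,3] S\NP  lex  "city"
[0,3] S  >  k=2
[3,4] ((S\NP)\S)/PP  lex  "with"
[4,5] NP\PP  lex  "ate"
[5,6] NP\(NP\PP)  lex  "near"
[4,6] NP  <  k=5
[6,7] PP\NP  lex  "every"
[4,7] PP  <  k=6
[3,7] (S\NP)\S  >  k=4
[0,7] S\NP  <  k=3
[7,8] S\(S\NP)  lex  "bone"
[0,8] S  <  k=7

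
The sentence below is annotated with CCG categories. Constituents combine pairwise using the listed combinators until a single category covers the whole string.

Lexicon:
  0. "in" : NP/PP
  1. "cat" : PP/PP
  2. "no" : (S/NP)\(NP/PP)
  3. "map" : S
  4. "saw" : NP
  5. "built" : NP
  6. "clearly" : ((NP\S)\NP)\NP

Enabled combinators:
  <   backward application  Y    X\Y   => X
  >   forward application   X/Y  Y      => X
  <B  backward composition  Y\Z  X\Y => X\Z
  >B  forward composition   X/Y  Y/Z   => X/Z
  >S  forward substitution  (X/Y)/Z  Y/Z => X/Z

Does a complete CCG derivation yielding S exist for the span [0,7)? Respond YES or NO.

[0,7] S   >
  [0,3] S/NP   <
    [0,2] NP/PP   >B
      [0,1] "in" : NP/PP
      [1,2] "cat" : PP/PP
    [2,3] "no" : (S/NP)\(NP/PP)
  [3,7] NP   <
    [3,4] "map" : S
    [4,7] NP\S   <
      [4,5] "saw" : NP
      [5,7] (NP\S)\NP   <
        [5,6] "built" : NP
        [6,7] "clearly" : ((NP\S)\NP)\NP

YES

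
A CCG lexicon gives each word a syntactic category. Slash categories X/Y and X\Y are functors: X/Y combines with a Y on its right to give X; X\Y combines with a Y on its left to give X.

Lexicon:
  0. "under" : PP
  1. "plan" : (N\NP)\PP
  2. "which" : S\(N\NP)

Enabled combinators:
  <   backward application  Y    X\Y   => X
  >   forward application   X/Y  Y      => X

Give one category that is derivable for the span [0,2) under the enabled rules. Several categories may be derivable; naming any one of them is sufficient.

N\NP

[0,3] S   <
  [0,2] N\NP   <
    [0,1] "under" : PP
    [1,2] "plan" : (N\NP)\PP
  [2,3] "which" : S\(N\NP)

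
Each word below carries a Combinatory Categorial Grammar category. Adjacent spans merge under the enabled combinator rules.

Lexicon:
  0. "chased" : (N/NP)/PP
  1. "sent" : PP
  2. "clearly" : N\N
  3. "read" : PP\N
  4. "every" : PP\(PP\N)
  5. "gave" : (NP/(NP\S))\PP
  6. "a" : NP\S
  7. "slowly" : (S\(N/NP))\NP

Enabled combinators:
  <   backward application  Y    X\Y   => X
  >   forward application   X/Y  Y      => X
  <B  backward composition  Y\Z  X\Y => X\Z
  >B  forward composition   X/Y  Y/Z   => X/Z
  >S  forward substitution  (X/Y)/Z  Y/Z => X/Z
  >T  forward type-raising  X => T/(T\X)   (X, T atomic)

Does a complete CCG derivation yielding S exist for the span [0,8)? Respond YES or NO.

[0,8] S   <
  [0,2] N/NP   >
    [0,1] "chased" : (N/NP)/PP
    [1,2] "sent" : PP
  [2,8] S\(N/NP)   <
    [2,7] NP   >
      [2,6] NP/(NP\S)   <
        [2,5] PP   <
          [2,4] PP\N   <B
            [2,3] "clearly" : N\N
            [3,4] "read" : PP\N
          [4,5] "every" : PP\(PP\N)
        [5,6] "gave" : (NP/(NP\S))\PP
      [6,7] "a" : NP\S
    [7,8] "slowly" : (S\(N/NP))\NP

YES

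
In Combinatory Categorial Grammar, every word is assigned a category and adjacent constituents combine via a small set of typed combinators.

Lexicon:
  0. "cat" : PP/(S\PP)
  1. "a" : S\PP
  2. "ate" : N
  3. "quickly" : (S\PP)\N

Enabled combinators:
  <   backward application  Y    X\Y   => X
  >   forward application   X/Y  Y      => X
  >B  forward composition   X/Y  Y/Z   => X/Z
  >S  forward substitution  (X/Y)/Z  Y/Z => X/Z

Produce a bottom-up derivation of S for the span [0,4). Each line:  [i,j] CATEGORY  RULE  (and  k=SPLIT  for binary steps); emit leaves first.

[0,4] S   <
  [0,2] PP   >
    [0,1] "cat" : PP/(S\PP)
    [1,2] "a" : S\PP
  [2,4] S\PP   <
    [2,3] "ate" : N
    [3,4] "quickly" : (S\PP)\N

[0,1] PP/(S\PP)  lex  "cat"
[1,2] S\PP  lex  "a"
[0,2] PP  >  k=1
[2,3] N  lex  "ate"
[3,4] (S\PP)\N  lex  "quickly"
[2,4] S\PP  <  k=3
[0,4] S  <  k=2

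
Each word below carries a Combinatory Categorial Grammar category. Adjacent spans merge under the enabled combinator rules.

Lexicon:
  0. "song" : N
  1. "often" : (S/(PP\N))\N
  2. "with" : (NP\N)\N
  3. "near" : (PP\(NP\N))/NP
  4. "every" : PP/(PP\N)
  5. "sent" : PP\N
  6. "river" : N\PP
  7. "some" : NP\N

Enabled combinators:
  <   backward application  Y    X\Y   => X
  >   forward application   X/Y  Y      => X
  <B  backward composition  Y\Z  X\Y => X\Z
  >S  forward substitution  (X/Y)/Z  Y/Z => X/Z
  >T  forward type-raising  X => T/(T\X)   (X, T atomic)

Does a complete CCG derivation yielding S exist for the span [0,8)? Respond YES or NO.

YES

[0,8] S   >
  [0,2] S/(PP\N)   <
    [0,1] "song" : N
    [1,2] "often" : (S/(PP\N))\N
  [2,8] PP\N   <B
    [2,3] "with" : (NP\N)\N
    [3,8] PP\(NP\N)   >
      [3,4] "near" : (PP\(NP\N))/NP
      [4,8] NP   <
        [4,6] PP   >
          [4,5] "every" : PP/(PP\N)
          [5,6] "sent" : PP\N
        [6,8] NP\PP   <B
          [6,7] "river" : N\PP
          [7,8] "some" : NP\N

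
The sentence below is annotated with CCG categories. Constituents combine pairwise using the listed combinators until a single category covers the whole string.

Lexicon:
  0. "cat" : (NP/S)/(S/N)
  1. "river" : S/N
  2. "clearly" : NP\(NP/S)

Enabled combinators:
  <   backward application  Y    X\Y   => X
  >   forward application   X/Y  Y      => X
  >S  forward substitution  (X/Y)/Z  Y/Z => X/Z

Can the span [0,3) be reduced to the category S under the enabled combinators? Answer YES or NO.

NO

(NP/S)/(S/N) S/N NP\(NP/S)
CKY chart[0,3] = {NP}; S ∉ chart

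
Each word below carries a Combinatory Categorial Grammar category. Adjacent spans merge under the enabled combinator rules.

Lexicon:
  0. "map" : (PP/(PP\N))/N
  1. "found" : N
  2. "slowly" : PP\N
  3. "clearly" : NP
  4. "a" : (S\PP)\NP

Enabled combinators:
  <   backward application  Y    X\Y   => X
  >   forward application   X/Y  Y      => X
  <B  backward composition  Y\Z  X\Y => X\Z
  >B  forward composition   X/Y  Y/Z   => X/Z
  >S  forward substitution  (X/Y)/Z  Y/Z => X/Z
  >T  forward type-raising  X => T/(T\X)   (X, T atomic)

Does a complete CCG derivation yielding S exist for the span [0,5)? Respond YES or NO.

YES

[0,5] S   <
  [0,3] PP   >
    [0,2] PP/(PP\N)   >
      [0,1] "map" : (PP/(PP\N))/N
      [1,2] "found" : N
    [2,3] "slowly" : PP\N
  [3,5] S\PP   <
    [3,4] "clearly" : NP
    [4,5] "a" : (S\PP)\NP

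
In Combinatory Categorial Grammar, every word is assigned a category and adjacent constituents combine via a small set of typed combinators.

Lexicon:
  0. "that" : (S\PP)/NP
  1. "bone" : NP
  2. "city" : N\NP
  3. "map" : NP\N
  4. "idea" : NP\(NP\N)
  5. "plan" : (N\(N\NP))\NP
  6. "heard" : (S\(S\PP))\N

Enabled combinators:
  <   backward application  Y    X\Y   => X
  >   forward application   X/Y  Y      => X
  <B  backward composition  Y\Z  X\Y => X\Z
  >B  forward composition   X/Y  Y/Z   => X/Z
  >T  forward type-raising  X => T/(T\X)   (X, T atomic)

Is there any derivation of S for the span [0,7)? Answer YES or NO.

YES

[0,7] S   <
  [0,2] S\PP   >
    [0,1] "that" : (S\PP)/NP
    [1,2] "bone" : NP
  [2,7] S\(S\PP)   <
    [2,6] N   <
      [2,3] "city" : N\NP
      [3,6] N\(N\NP)   <
        [3,5] NP   <
          [3,4] "map" : NP\N
          [4,5] "idea" : NP\(NP\N)
        [5,6] "plan" : (N\(N\NP))\NP
    [6,7] "heard" : (S\(S\PP))\N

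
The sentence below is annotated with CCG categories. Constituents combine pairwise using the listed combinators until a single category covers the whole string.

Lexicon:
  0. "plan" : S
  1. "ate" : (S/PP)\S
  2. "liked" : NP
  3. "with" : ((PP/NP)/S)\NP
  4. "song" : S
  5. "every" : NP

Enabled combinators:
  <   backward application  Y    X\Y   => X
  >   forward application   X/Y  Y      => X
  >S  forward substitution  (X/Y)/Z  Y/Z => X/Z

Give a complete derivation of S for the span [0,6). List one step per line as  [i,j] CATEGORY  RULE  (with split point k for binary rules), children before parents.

[0,1] S  lex  "plan"
[1,2] (S/PP)\S  lex  "ate"
[0,2] S/PP  <  k=1
[2,3] NP  lex  "liked"
[3,4] ((PP/NP)/S)\NP  lex  "with"
[2,4] (PP/NP)/S  <  k=3
[4,5] S  lex  "song"
[2,5] PP/NP  >  k=4
[5,6] NP  lex  "every"
[2,6] PP  >  k=5
[0,6] S  >  k=2

[0,6] S   >
  [0,2] S/PP   <
    [0,1] "plan" : S
    [1,2] "ate" : (S/PP)\S
  [2,6] PP   >
    [2,5] PP/NP   >
      [2,4] (PP/NP)/S   <
        [2,3] "liked" : NP
        [3,4] "with" : ((PP/NP)/S)\NP
      [4,5] "song" : S
    [5,6] "every" : NP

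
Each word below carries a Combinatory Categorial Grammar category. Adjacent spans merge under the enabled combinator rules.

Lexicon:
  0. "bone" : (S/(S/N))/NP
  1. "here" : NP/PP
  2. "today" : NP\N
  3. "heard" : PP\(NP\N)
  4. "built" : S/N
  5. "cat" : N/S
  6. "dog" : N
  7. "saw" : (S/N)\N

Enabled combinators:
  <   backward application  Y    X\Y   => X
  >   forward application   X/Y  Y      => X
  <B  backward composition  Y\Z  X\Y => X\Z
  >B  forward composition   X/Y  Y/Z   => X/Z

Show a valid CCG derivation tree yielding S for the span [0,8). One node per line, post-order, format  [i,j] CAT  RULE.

[0,1] (S/(S/N))/NP  lex  "bone"
[1,2] NP/PP  lex  "here"
[2,3] NP\N  lex  "today"
[3,4] PP\(NP\N)  lex  "heard"
[2,4] PP  <  k=3
[1,4] NP  >  k=2
[0,4] S/(S/N)  >  k=1
[4,5] S/N  lex  "built"
[5,6] N/S  lex  "cat"
[4,6] S/S  >B  k=5
[6,7] N  lex  "dog"
[7,8] (S/N)\N  lex  "saw"
[6,8] S/N  <  k=7
[4,8] S/N  >B  k=6
[0,8] S  >  k=4

[0,8] S   >
  [0,4] S/(S/N)   >
    [0,1] "bone" : (S/(S/N))/NP
    [1,4] NP   >
      [1,2] "here" : NP/PP
      [2,4] PP   <
        [2,3] "today" : NP\N
        [3,4] "heard" : PP\(NP\N)
  [4,8] S/N   >B
    [4,6] S/S   >B
      [4,5] "built" : S/N
      [5,6] "cat" : N/S
    [6,8] S/N   <
      [6,7] "dog" : N
      [7,8] "saw" : (S/N)\N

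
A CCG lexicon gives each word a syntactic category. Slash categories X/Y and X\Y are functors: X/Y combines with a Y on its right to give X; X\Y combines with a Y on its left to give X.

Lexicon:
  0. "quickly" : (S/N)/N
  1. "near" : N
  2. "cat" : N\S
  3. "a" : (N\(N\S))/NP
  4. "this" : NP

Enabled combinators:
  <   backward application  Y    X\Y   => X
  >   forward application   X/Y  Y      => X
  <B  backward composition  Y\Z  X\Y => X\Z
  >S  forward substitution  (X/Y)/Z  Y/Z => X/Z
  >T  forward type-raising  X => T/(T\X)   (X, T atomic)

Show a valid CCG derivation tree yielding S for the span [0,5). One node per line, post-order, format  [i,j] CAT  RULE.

[0,5] S   >
  [0,2] S/N   >
    [0,1] "quickly" : (S/N)/N
    [1,2] "near" : N
  [2,5] N   <
    [2,3] "cat" : N\S
    [3,5] N\(N\S)   >
      [3,4] "a" : (N\(N\S))/NP
      [4,5] "this" : NP

[0,1] (S/N)/N  lex  "quickly"
[1,2] N  lex  "near"
[0,2] S/N  >  k=1
[2,3] N\S  lex  "cat"
[3,4] (N\(N\S))/NP  lex  "a"
[4,5] NP  lex  "this"
[3,5] N\(N\S)  >  k=4
[2,5] N  <  k=3
[0,5] S  >  k=2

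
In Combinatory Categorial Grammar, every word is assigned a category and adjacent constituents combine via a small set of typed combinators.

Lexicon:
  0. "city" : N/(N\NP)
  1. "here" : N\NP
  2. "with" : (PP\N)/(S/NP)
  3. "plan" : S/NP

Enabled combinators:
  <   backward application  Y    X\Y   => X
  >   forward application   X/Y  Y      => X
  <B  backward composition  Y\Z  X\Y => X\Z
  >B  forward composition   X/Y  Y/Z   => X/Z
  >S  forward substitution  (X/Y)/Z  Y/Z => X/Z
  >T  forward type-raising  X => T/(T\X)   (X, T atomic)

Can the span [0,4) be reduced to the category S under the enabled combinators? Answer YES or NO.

N/(N\NP) N\NP (PP\N)/(S/NP) S/NP
CKY chart[0,4] = {N/(N\PP), NP/(NP\PP), PP, PP/(PP\PP), S/(S\PP)}; S ∉ chart

NO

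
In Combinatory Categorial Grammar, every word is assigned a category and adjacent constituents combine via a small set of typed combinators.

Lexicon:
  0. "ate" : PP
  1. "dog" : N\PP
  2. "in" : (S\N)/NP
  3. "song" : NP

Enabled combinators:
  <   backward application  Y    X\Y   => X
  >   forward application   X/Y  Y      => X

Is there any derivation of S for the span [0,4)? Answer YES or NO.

[0,4] S   <
  [0,2] N   <
    [0,1] "ate" : PP
    [1,2] "dog" : N\PP
  [2,4] S\N   >
    [2,3] "in" : (S\N)/NP
    [3,4] "song" : NP

YES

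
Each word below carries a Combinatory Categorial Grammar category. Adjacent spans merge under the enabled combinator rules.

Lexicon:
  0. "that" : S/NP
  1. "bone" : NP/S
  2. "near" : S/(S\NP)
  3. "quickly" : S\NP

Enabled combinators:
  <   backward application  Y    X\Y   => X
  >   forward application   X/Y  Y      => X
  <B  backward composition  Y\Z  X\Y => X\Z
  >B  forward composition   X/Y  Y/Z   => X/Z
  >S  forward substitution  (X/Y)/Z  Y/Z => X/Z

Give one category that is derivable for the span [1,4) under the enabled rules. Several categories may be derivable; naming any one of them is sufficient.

NP

[0,4] S   >
  [0,1] "that" : S/NP
  [1,4] NP   >
    [1,2] "bone" : NP/S
    [2,4] S   >
      [2,3] "near" : S/(S\NP)
      [3,4] "quickly" : S\NP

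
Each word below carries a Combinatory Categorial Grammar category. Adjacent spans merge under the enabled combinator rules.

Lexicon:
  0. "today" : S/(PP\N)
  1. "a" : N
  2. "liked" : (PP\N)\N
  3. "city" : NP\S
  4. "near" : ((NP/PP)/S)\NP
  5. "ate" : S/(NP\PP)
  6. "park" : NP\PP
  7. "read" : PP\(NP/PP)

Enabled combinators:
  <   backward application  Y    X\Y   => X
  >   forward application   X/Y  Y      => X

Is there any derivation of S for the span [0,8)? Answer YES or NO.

NO

S/(PP\N) N (PP\N)\N NP\S ((NP/PP)/S)\NP S/(NP\PP) NP\PP PP\(NP/PP)
CKY chart[0,8] = {PP}; S ∉ chart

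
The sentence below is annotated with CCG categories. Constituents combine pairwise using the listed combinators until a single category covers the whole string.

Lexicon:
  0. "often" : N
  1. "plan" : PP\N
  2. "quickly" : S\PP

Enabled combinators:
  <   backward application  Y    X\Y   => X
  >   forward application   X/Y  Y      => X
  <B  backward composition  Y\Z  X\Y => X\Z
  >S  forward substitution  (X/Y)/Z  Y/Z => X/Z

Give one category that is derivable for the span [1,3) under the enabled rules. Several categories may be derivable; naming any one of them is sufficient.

[0,3] S   <
  [0,1] "often" : N
  [1,3] S\N   <B
    [1,2] "plan" : PP\N
    [2,3] "quickly" : S\PP

S\N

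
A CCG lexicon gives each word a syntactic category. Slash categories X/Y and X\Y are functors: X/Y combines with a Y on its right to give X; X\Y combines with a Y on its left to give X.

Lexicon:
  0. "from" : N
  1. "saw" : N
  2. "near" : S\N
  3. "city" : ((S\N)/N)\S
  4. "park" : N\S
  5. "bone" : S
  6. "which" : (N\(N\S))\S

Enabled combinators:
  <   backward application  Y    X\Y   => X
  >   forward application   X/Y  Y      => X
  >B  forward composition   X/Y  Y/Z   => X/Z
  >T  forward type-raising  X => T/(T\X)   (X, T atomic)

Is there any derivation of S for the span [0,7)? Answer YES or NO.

YES

[0,7] S   >
  [0,1] S/(S\N)   >T
    [0,1] "from" : N
  [1,7] S\N   >
    [1,4] (S\N)/N   <
      [1,3] S   <
        [1,2] "saw" : N
        [2,3] "near" : S\N
      [3,4] "city" : ((S\N)/N)\S
    [4,7] N   <
      [4,5] "park" : N\S
      [5,7] N\(N\S)   <
        [5,6] "bone" : S
        [6,7] "which" : (N\(N\S))\S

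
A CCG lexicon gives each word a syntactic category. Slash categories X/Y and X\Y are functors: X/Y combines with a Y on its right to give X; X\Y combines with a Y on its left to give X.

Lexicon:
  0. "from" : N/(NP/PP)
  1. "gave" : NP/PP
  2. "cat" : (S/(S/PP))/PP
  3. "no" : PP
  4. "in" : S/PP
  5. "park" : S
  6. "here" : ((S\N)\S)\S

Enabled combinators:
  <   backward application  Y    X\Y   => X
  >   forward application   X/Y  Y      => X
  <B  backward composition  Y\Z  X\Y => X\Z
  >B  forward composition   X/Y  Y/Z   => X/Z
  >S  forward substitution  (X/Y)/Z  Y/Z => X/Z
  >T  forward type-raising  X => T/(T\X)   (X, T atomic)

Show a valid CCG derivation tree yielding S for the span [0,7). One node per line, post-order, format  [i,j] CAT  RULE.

[0,7] S   <
  [0,2] N   >
    [0,1] "from" : N/(NP/PP)
    [1,2] "gave" : NP/PP
  [2,7] S\N   <
    [2,5] S   >
      [2,4] S/(S/PP)   >
        [2,3] "cat" : (S/(S/PP))/PP
        [3,4] "no" : PP
      [4,5] "in" : S/PP
    [5,7] (S\N)\S   <
      [5,6] "park" : S
      [6,7] "here" : ((S\N)\S)\S

[0,1] N/(NP/PP)  lex  "from"
[1,2] NP/PP  lex  "gave"
[0,2] N  >  k=1
[2,3] (S/(S/PP))/PP  lex  "cat"
[3,4] PP  lex  "no"
[2,4] S/(S/PP)  >  k=3
[4,5] S/PP  lex  "in"
[2,5] S  >  k=4
[5,6] S  lex  "park"
[6,7] ((S\N)\S)\S  lex  "here"
[5,7] (S\N)\S  <  k=6
[2,7] S\N  <  k=5
[0,7] S  <  k=2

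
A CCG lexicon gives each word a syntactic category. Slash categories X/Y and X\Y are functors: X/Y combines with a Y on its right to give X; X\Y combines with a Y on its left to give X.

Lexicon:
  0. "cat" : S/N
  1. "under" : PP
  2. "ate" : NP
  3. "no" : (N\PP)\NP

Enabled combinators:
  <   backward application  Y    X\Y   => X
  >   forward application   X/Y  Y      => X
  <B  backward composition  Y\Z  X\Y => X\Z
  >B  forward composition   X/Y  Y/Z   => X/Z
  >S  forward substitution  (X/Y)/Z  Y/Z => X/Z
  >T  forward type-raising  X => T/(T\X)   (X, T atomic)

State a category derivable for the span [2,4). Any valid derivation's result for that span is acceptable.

N\PP

[0,4] S   >
  [0,1] "cat" : S/N
  [1,4] N   <
    [1,2] "under" : PP
    [2,4] N\PP   <
      [2,3] "ate" : NP
      [3,4] "no" : (N\PP)\NP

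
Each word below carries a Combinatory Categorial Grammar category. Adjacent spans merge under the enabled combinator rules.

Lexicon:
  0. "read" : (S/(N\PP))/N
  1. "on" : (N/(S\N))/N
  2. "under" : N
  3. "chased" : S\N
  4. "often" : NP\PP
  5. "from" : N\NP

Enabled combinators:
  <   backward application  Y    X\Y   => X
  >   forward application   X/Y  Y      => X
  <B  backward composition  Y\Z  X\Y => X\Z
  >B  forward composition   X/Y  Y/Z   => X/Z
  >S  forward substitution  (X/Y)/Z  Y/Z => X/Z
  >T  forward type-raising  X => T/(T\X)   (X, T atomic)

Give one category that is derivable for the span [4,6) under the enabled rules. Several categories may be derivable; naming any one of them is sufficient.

N\PP

[0,6] S   >
  [0,4] S/(N\PP)   >
    [0,1] "read" : (S/(N\PP))/N
    [1,4] N   >
      [1,3] N/(S\N)   >
        [1,2] "on" : (N/(S\N))/N
        [2,3] "under" : N
      [3,4] "chased" : S\N
  [4,6] N\PP   <B
    [4,5] "often" : NP\PP
    [5,6] "from" : N\NP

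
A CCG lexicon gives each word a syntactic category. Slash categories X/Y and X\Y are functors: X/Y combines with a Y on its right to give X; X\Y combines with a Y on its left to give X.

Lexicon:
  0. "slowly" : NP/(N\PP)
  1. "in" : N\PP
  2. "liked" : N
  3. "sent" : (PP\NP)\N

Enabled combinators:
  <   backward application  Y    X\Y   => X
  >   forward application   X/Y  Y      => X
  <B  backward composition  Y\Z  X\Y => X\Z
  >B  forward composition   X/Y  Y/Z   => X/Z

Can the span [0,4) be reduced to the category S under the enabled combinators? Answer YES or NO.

NP/(N\PP) N\PP N (PP\NP)\N
CKY chart[0,4] = {PP}; S ∉ chart

NO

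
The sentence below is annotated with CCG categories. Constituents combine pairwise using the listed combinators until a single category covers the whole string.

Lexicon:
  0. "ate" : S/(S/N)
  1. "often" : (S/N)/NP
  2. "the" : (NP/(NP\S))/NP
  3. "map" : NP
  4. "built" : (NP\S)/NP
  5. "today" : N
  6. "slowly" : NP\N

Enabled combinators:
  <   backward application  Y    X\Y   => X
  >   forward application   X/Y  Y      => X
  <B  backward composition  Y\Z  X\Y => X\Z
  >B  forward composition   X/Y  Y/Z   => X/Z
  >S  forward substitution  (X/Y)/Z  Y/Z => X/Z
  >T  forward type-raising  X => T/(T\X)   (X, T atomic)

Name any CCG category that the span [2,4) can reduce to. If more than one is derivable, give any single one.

NP/(NP\S)

[0,7] S   >
  [0,2] S/NP   >B
    [0,1] "ate" : S/(S/N)
    [1,2] "often" : (S/N)/NP
  [2,7] NP   >
    [2,4] NP/(NP\S)   >
      [2,3] "the" : (NP/(NP\S))/NP
      [3,4] "map" : NP
    [4,7] NP\S   >
      [4,5] "built" : (NP\S)/NP
      [5,7] NP   <
        [5,6] "today" : N
        [6,7] "slowly" : NP\N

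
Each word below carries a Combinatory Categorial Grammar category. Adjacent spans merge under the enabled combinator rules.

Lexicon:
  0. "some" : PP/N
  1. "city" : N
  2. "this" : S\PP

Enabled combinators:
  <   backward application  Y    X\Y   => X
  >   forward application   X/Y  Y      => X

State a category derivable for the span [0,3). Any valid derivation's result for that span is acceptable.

[0,3] S   <
  [0,2] PP   >
    [0,1] "some" : PP/N
    [1,2] "city" : N
  [2,3] "this" : S\PP

S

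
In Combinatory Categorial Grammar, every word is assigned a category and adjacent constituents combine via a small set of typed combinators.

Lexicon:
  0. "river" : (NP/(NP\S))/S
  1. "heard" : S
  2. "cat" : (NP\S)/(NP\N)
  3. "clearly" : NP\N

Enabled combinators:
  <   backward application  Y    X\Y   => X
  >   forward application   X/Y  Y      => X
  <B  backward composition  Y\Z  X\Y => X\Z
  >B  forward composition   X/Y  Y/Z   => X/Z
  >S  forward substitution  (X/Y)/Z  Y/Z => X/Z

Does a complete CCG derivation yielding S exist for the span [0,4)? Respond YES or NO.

(NP/(NP\S))/S S (NP\S)/(NP\N) NP\N
CKY chart[0,4] = {NP}; S ∉ chart

NO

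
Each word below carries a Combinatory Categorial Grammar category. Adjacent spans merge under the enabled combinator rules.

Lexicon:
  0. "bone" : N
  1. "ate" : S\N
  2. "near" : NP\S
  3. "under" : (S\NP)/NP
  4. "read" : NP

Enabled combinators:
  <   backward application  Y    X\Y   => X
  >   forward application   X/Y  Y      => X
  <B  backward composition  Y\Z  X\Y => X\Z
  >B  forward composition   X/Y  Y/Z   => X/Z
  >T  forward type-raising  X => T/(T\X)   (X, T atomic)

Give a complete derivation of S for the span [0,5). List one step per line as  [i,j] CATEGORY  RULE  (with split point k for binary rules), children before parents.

[0,1] N  lex  "bone"
[0,1] S/(S\N)  >T
[1,2] S\N  lex  "ate"
[2,3] NP\S  lex  "near"
[1,3] NP\N  <B  k=2
[3,4] (S\NP)/NP  lex  "under"
[4,5] NP  lex  "read"
[3,5] S\NP  >  k=4
[1,5] S\N  <B  k=3
[0,5] S  >  k=1

[0,5] S   >
  [0,1] S/(S\N)   >T
    [0,1] "bone" : N
  [1,5] S\N   <B
    [1,3] NP\N   <B
      [1,2] "ate" : S\N
      [2,3] "near" : NP\S
    [3,5] S\NP   >
      [3,4] "under" : (S\NP)/NP
      [4,5] "read" : NP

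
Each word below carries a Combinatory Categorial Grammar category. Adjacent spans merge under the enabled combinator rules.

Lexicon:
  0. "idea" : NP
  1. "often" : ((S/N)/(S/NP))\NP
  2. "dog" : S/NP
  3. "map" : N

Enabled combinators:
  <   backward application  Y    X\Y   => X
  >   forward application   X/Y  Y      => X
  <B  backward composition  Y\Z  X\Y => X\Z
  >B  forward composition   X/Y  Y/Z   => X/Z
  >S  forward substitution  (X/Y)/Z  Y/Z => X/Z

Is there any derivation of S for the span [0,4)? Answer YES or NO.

[0,4] S   >
  [0,3] S/N   >
    [0,2] (S/N)/(S/NP)   <
      [0,1] "idea" : NP
      [1,2] "often" : ((S/N)/(S/NP))\NP
    [2,3] "dog" : S/NP
  [3,4] "map" : N

YES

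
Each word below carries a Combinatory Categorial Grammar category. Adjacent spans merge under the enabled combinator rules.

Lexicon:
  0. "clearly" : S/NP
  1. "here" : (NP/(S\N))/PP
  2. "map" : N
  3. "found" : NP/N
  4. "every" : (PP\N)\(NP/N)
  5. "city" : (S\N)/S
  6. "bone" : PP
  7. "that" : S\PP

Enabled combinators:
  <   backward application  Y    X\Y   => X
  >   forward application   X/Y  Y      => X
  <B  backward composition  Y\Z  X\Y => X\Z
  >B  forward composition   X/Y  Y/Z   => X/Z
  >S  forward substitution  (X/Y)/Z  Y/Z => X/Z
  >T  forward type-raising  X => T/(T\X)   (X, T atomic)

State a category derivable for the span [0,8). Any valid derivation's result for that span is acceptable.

[0,8] S   >
  [0,1] "clearly" : S/NP
  [1,8] NP   >
    [1,5] NP/(S\N)   >
      [1,2] "here" : (NP/(S\N))/PP
      [2,5] PP   <
        [2,3] "map" : N
        [3,5] PP\N   <
          [3,4] "found" : NP/N
          [4,5] "every" : (PP\N)\(NP/N)
    [5,8] S\N   >
      [5,6] "city" : (S\N)/S
      [6,8] S   >
        [6,7] S/(S\PP)   >T
          [6,7] "bone" : PP
        [7,8] "that" : S\PP

S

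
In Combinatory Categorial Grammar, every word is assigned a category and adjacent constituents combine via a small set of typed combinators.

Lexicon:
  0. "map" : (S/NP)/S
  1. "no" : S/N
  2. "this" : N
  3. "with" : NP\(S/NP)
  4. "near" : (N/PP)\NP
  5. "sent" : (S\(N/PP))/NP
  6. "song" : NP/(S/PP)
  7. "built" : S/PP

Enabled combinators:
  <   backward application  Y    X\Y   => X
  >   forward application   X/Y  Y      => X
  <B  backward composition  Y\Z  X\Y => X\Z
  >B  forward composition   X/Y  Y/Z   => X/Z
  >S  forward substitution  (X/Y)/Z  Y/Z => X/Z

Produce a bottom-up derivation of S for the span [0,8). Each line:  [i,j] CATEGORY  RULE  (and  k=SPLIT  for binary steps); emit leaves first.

[0,1] (S/NP)/S  lex  "map"
[1,2] S/N  lex  "no"
[2,3] N  lex  "this"
[1,3] S  >  k=2
[0,3] S/NP  >  k=1
[3,4] NP\(S/NP)  lex  "with"
[0,4] NP  <  k=3
[4,5] (N/PP)\NP  lex  "near"
[5,6] (S\(N/PP))/NP  lex  "sent"
[6,7] NP/(S/PP)  lex  "song"
[7,8] S/PP  lex  "built"
[6,8] NP  >  k=7
[5,8] S\(N/PP)  >  k=6
[4,8] S\NP  <B  k=5
[0,8] S  <  k=4

[0,8] S   <
  [0,4] NP   <
    [0,3] S/NP   >
      [0,1] "map" : (S/NP)/S
      [1,3] S   >
        [1,2] "no" : S/N
        [2,3] "this" : N
    [3,4] "with" : NP\(S/NP)
  [4,8] S\NP   <B
    [4,5] "near" : (N/PP)\NP
    [5,8] S\(N/PP)   >
      [5,6] "sent" : (S\(N/PP))/NP
      [6,8] NP   >
        [6,7] "song" : NP/(S/PP)
        [7,8] "built" : S/PP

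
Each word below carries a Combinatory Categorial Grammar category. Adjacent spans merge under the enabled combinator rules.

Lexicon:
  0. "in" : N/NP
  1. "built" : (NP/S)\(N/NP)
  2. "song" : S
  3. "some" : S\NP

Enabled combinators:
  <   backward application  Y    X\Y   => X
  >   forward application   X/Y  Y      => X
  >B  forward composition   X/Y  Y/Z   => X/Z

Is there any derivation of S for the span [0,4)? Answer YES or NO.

YES

[0,4] S   <
  [0,3] NP   >
    [0,2] NP/S   <
      [0,1] "in" : N/NP
      [1,2] "built" : (NP/S)\(N/NP)
    [2,3] "song" : S
  [3,4] "some" : S\NP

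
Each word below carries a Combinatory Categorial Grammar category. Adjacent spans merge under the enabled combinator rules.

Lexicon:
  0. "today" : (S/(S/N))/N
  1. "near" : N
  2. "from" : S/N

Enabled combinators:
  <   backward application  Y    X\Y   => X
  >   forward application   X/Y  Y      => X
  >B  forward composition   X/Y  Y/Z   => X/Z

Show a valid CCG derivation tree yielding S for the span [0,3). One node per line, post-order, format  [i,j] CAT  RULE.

[0,3] S   >
  [0,2] S/(S/N)   >
    [0,1] "today" : (S/(S/N))/N
    [1,2] "near" : N
  [2,3] "from" : S/N

[0,1] (S/(S/N))/N  lex  "today"
[1,2] N  lex  "near"
[0,2] S/(S/N)  >  k=1
[2,3] S/N  lex  "from"
[0,3] S  >  k=2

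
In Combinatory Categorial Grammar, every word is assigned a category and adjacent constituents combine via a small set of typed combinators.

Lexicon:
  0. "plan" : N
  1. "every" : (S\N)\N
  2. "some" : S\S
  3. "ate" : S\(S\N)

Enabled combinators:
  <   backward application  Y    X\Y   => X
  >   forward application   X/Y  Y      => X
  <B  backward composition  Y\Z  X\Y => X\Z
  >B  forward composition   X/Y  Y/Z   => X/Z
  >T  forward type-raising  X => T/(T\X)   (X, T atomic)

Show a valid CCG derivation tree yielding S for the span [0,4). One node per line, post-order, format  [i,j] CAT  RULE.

[0,1] N  lex  "plan"
[1,2] (S\N)\N  lex  "every"
[0,2] S\N  <  k=1
[2,3] S\S  lex  "some"
[0,3] S\N  <B  k=2
[3,4] S\(S\N)  lex  "ate"
[0,4] S  <  k=3

[0,4] S   <
  [0,3] S\N   <B
    [0,2] S\N   <
      [0,1] "plan" : N
      [1,2] "every" : (S\N)\N
    [2,3] "some" : S\S
  [3,4] "ate" : S\(S\N)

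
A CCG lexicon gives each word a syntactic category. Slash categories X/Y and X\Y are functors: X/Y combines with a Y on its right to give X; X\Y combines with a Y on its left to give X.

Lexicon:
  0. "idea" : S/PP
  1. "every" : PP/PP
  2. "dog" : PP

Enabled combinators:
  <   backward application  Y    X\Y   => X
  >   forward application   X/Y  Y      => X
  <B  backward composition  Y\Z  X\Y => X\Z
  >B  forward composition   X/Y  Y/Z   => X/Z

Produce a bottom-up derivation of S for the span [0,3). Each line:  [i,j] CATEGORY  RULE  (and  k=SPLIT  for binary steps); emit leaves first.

[0,1] S/PP  lex  "idea"
[1,2] PP/PP  lex  "every"
[0,2] S/PP  >B  k=1
[2,3] PP  lex  "dog"
[0,3] S  >  k=2

[0,3] S   >
  [0,2] S/PP   >B
    [0,1] "idea" : S/PP
    [1,2] "every" : PP/PP
  [2,3] "dog" : PP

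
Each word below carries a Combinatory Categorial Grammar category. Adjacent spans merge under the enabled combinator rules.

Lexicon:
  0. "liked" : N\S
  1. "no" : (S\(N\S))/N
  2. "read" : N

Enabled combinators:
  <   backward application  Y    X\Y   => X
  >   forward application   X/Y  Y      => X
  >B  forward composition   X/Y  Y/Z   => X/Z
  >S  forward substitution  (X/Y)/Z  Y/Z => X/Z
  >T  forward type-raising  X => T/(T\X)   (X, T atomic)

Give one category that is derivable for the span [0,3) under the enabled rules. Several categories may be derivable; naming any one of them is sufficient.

[0,3] S   <
  [0,1] "liked" : N\S
  [1,3] S\(N\S)   >
    [1,2] "no" : (S\(N\S))/N
    [2,3] "read" : N

S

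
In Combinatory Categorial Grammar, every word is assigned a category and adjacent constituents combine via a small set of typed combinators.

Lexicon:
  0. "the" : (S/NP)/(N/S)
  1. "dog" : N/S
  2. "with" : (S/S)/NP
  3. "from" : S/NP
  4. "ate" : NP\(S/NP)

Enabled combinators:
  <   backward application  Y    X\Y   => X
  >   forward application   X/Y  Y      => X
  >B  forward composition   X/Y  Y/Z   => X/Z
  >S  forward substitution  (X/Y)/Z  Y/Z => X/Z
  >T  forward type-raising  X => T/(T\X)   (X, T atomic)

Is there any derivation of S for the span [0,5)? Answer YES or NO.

YES

[0,5] S   >
  [0,2] S/NP   >
    [0,1] "the" : (S/NP)/(N/S)
    [1,2] "dog" : N/S
  [2,5] NP   <
    [2,4] S/NP   >S
      [2,3] "with" : (S/S)/NP
      [3,4] "from" : S/NP
    [4,5] "ate" : NP\(S/NP)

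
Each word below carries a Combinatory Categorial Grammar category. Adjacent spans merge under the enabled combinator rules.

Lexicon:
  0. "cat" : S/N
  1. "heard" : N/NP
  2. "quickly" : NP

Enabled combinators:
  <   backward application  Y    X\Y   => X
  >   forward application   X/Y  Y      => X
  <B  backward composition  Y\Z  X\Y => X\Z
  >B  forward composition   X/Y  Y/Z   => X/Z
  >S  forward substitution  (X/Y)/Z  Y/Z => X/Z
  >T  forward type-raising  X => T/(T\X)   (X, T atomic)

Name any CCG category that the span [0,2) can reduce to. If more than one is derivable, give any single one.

[0,3] S   >
  [0,2] S/NP   >B
    [0,1] "cat" : S/N
    [1,2] "heard" : N/NP
  [2,3] "quickly" : NP

S/NP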